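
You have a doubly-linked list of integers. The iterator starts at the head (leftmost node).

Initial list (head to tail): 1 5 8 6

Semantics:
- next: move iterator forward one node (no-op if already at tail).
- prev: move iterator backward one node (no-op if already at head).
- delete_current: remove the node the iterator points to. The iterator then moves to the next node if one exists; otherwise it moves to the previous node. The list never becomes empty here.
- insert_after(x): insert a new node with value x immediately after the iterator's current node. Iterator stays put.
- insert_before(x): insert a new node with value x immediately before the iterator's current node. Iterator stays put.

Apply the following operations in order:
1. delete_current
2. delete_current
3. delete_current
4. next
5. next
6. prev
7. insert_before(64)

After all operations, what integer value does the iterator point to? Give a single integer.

After 1 (delete_current): list=[5, 8, 6] cursor@5
After 2 (delete_current): list=[8, 6] cursor@8
After 3 (delete_current): list=[6] cursor@6
After 4 (next): list=[6] cursor@6
After 5 (next): list=[6] cursor@6
After 6 (prev): list=[6] cursor@6
After 7 (insert_before(64)): list=[64, 6] cursor@6

Answer: 6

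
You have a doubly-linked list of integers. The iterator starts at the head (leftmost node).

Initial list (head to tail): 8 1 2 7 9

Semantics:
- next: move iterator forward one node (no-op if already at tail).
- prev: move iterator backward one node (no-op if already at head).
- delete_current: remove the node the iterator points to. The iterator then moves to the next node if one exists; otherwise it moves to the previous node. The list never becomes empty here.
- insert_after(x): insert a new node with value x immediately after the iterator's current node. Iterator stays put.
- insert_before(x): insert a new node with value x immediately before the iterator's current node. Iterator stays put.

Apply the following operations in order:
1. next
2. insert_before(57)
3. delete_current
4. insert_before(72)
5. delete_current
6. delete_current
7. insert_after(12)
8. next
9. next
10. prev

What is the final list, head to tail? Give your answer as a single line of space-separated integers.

After 1 (next): list=[8, 1, 2, 7, 9] cursor@1
After 2 (insert_before(57)): list=[8, 57, 1, 2, 7, 9] cursor@1
After 3 (delete_current): list=[8, 57, 2, 7, 9] cursor@2
After 4 (insert_before(72)): list=[8, 57, 72, 2, 7, 9] cursor@2
After 5 (delete_current): list=[8, 57, 72, 7, 9] cursor@7
After 6 (delete_current): list=[8, 57, 72, 9] cursor@9
After 7 (insert_after(12)): list=[8, 57, 72, 9, 12] cursor@9
After 8 (next): list=[8, 57, 72, 9, 12] cursor@12
After 9 (next): list=[8, 57, 72, 9, 12] cursor@12
After 10 (prev): list=[8, 57, 72, 9, 12] cursor@9

Answer: 8 57 72 9 12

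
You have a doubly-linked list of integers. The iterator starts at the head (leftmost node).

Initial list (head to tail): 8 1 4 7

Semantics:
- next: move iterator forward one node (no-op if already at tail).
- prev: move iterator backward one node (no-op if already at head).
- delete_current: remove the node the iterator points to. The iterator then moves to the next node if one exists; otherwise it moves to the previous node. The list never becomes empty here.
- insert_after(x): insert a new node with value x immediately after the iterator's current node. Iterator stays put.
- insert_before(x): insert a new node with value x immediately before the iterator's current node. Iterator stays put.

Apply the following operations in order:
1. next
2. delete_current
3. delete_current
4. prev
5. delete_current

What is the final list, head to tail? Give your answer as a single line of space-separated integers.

Answer: 7

Derivation:
After 1 (next): list=[8, 1, 4, 7] cursor@1
After 2 (delete_current): list=[8, 4, 7] cursor@4
After 3 (delete_current): list=[8, 7] cursor@7
After 4 (prev): list=[8, 7] cursor@8
After 5 (delete_current): list=[7] cursor@7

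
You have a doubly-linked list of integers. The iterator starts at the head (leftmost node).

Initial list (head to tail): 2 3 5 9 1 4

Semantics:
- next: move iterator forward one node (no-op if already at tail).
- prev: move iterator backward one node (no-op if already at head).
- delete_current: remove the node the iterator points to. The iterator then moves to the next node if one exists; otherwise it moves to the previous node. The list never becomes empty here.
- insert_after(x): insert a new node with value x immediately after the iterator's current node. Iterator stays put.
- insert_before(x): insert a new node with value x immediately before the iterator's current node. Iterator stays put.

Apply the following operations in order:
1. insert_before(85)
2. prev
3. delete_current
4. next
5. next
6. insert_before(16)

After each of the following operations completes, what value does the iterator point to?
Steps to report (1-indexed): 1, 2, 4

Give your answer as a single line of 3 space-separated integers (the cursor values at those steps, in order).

Answer: 2 85 3

Derivation:
After 1 (insert_before(85)): list=[85, 2, 3, 5, 9, 1, 4] cursor@2
After 2 (prev): list=[85, 2, 3, 5, 9, 1, 4] cursor@85
After 3 (delete_current): list=[2, 3, 5, 9, 1, 4] cursor@2
After 4 (next): list=[2, 3, 5, 9, 1, 4] cursor@3
After 5 (next): list=[2, 3, 5, 9, 1, 4] cursor@5
After 6 (insert_before(16)): list=[2, 3, 16, 5, 9, 1, 4] cursor@5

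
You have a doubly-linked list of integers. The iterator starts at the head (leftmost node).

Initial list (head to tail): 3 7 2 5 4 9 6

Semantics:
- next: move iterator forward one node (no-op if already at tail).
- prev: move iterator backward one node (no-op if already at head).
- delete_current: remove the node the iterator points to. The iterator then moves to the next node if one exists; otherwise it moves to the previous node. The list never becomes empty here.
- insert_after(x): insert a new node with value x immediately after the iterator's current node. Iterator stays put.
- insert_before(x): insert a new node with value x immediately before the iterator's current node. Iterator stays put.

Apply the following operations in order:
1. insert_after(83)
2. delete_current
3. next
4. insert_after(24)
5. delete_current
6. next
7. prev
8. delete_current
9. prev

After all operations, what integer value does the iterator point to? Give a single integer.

After 1 (insert_after(83)): list=[3, 83, 7, 2, 5, 4, 9, 6] cursor@3
After 2 (delete_current): list=[83, 7, 2, 5, 4, 9, 6] cursor@83
After 3 (next): list=[83, 7, 2, 5, 4, 9, 6] cursor@7
After 4 (insert_after(24)): list=[83, 7, 24, 2, 5, 4, 9, 6] cursor@7
After 5 (delete_current): list=[83, 24, 2, 5, 4, 9, 6] cursor@24
After 6 (next): list=[83, 24, 2, 5, 4, 9, 6] cursor@2
After 7 (prev): list=[83, 24, 2, 5, 4, 9, 6] cursor@24
After 8 (delete_current): list=[83, 2, 5, 4, 9, 6] cursor@2
After 9 (prev): list=[83, 2, 5, 4, 9, 6] cursor@83

Answer: 83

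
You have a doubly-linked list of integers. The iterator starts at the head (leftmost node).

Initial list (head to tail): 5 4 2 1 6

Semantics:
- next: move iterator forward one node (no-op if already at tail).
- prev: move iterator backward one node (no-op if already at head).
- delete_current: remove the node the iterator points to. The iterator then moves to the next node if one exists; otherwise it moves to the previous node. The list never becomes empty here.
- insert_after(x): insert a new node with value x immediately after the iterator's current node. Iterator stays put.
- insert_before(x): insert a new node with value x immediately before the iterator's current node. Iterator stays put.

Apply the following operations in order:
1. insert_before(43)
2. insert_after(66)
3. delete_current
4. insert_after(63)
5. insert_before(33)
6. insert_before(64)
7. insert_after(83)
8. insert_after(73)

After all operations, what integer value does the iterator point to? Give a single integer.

After 1 (insert_before(43)): list=[43, 5, 4, 2, 1, 6] cursor@5
After 2 (insert_after(66)): list=[43, 5, 66, 4, 2, 1, 6] cursor@5
After 3 (delete_current): list=[43, 66, 4, 2, 1, 6] cursor@66
After 4 (insert_after(63)): list=[43, 66, 63, 4, 2, 1, 6] cursor@66
After 5 (insert_before(33)): list=[43, 33, 66, 63, 4, 2, 1, 6] cursor@66
After 6 (insert_before(64)): list=[43, 33, 64, 66, 63, 4, 2, 1, 6] cursor@66
After 7 (insert_after(83)): list=[43, 33, 64, 66, 83, 63, 4, 2, 1, 6] cursor@66
After 8 (insert_after(73)): list=[43, 33, 64, 66, 73, 83, 63, 4, 2, 1, 6] cursor@66

Answer: 66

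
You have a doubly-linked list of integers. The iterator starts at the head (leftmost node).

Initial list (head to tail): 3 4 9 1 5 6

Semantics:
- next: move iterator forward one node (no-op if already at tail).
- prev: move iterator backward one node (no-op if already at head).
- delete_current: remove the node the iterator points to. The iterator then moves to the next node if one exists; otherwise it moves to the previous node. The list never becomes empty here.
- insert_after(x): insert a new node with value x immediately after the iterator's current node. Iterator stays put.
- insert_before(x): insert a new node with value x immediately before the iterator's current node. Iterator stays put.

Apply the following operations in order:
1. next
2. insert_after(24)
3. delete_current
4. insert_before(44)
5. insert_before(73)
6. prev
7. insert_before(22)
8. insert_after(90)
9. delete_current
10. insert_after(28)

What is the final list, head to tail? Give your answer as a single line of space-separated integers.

After 1 (next): list=[3, 4, 9, 1, 5, 6] cursor@4
After 2 (insert_after(24)): list=[3, 4, 24, 9, 1, 5, 6] cursor@4
After 3 (delete_current): list=[3, 24, 9, 1, 5, 6] cursor@24
After 4 (insert_before(44)): list=[3, 44, 24, 9, 1, 5, 6] cursor@24
After 5 (insert_before(73)): list=[3, 44, 73, 24, 9, 1, 5, 6] cursor@24
After 6 (prev): list=[3, 44, 73, 24, 9, 1, 5, 6] cursor@73
After 7 (insert_before(22)): list=[3, 44, 22, 73, 24, 9, 1, 5, 6] cursor@73
After 8 (insert_after(90)): list=[3, 44, 22, 73, 90, 24, 9, 1, 5, 6] cursor@73
After 9 (delete_current): list=[3, 44, 22, 90, 24, 9, 1, 5, 6] cursor@90
After 10 (insert_after(28)): list=[3, 44, 22, 90, 28, 24, 9, 1, 5, 6] cursor@90

Answer: 3 44 22 90 28 24 9 1 5 6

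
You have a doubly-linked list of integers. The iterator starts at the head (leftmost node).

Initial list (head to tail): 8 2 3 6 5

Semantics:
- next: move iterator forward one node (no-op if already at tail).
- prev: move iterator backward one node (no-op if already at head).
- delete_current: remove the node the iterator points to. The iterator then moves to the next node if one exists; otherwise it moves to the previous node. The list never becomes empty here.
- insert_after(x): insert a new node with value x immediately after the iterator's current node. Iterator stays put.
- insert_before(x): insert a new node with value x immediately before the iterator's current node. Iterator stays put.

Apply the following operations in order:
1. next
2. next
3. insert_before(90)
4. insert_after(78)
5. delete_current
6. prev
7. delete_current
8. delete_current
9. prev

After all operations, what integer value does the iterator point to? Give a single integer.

Answer: 2

Derivation:
After 1 (next): list=[8, 2, 3, 6, 5] cursor@2
After 2 (next): list=[8, 2, 3, 6, 5] cursor@3
After 3 (insert_before(90)): list=[8, 2, 90, 3, 6, 5] cursor@3
After 4 (insert_after(78)): list=[8, 2, 90, 3, 78, 6, 5] cursor@3
After 5 (delete_current): list=[8, 2, 90, 78, 6, 5] cursor@78
After 6 (prev): list=[8, 2, 90, 78, 6, 5] cursor@90
After 7 (delete_current): list=[8, 2, 78, 6, 5] cursor@78
After 8 (delete_current): list=[8, 2, 6, 5] cursor@6
After 9 (prev): list=[8, 2, 6, 5] cursor@2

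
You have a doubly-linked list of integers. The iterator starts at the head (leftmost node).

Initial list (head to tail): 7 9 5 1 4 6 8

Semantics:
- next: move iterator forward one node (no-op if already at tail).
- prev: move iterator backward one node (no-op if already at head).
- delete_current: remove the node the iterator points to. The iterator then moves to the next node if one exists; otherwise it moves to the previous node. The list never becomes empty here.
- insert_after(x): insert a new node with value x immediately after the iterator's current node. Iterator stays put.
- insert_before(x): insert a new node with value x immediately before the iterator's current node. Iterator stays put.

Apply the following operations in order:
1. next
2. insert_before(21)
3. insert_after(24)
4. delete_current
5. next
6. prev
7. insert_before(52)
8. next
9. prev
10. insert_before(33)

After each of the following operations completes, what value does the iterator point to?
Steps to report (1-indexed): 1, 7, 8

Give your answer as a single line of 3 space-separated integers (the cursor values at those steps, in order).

Answer: 9 24 5

Derivation:
After 1 (next): list=[7, 9, 5, 1, 4, 6, 8] cursor@9
After 2 (insert_before(21)): list=[7, 21, 9, 5, 1, 4, 6, 8] cursor@9
After 3 (insert_after(24)): list=[7, 21, 9, 24, 5, 1, 4, 6, 8] cursor@9
After 4 (delete_current): list=[7, 21, 24, 5, 1, 4, 6, 8] cursor@24
After 5 (next): list=[7, 21, 24, 5, 1, 4, 6, 8] cursor@5
After 6 (prev): list=[7, 21, 24, 5, 1, 4, 6, 8] cursor@24
After 7 (insert_before(52)): list=[7, 21, 52, 24, 5, 1, 4, 6, 8] cursor@24
After 8 (next): list=[7, 21, 52, 24, 5, 1, 4, 6, 8] cursor@5
After 9 (prev): list=[7, 21, 52, 24, 5, 1, 4, 6, 8] cursor@24
After 10 (insert_before(33)): list=[7, 21, 52, 33, 24, 5, 1, 4, 6, 8] cursor@24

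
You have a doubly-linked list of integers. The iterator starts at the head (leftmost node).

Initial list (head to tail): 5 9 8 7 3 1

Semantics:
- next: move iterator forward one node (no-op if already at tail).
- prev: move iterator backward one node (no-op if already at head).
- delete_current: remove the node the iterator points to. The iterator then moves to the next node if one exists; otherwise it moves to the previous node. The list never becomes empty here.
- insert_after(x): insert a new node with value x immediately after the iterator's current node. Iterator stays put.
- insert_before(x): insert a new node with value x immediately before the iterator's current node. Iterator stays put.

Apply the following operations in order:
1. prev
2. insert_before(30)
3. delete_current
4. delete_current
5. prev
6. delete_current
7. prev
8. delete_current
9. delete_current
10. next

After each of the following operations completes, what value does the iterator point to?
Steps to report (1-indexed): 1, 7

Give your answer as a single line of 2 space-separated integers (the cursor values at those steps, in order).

Answer: 5 8

Derivation:
After 1 (prev): list=[5, 9, 8, 7, 3, 1] cursor@5
After 2 (insert_before(30)): list=[30, 5, 9, 8, 7, 3, 1] cursor@5
After 3 (delete_current): list=[30, 9, 8, 7, 3, 1] cursor@9
After 4 (delete_current): list=[30, 8, 7, 3, 1] cursor@8
After 5 (prev): list=[30, 8, 7, 3, 1] cursor@30
After 6 (delete_current): list=[8, 7, 3, 1] cursor@8
After 7 (prev): list=[8, 7, 3, 1] cursor@8
After 8 (delete_current): list=[7, 3, 1] cursor@7
After 9 (delete_current): list=[3, 1] cursor@3
After 10 (next): list=[3, 1] cursor@1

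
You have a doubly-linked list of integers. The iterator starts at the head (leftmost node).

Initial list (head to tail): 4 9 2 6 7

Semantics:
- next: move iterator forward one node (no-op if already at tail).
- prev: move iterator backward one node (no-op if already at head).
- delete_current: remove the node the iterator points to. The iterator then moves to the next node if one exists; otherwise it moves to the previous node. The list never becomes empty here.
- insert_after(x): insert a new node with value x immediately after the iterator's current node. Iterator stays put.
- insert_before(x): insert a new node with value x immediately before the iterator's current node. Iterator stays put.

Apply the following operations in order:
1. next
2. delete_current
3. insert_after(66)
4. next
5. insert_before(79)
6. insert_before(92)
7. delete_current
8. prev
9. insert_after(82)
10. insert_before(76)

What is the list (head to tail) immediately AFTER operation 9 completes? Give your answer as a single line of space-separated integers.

After 1 (next): list=[4, 9, 2, 6, 7] cursor@9
After 2 (delete_current): list=[4, 2, 6, 7] cursor@2
After 3 (insert_after(66)): list=[4, 2, 66, 6, 7] cursor@2
After 4 (next): list=[4, 2, 66, 6, 7] cursor@66
After 5 (insert_before(79)): list=[4, 2, 79, 66, 6, 7] cursor@66
After 6 (insert_before(92)): list=[4, 2, 79, 92, 66, 6, 7] cursor@66
After 7 (delete_current): list=[4, 2, 79, 92, 6, 7] cursor@6
After 8 (prev): list=[4, 2, 79, 92, 6, 7] cursor@92
After 9 (insert_after(82)): list=[4, 2, 79, 92, 82, 6, 7] cursor@92

Answer: 4 2 79 92 82 6 7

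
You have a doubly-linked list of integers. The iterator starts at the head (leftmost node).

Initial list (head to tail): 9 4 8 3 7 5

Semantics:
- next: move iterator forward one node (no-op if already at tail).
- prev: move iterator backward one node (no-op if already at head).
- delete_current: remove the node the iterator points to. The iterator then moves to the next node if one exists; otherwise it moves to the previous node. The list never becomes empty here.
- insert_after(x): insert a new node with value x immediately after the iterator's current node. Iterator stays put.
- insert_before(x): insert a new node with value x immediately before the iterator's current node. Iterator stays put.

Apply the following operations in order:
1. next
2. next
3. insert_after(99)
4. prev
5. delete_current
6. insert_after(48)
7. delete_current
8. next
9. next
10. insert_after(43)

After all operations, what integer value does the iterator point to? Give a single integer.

Answer: 3

Derivation:
After 1 (next): list=[9, 4, 8, 3, 7, 5] cursor@4
After 2 (next): list=[9, 4, 8, 3, 7, 5] cursor@8
After 3 (insert_after(99)): list=[9, 4, 8, 99, 3, 7, 5] cursor@8
After 4 (prev): list=[9, 4, 8, 99, 3, 7, 5] cursor@4
After 5 (delete_current): list=[9, 8, 99, 3, 7, 5] cursor@8
After 6 (insert_after(48)): list=[9, 8, 48, 99, 3, 7, 5] cursor@8
After 7 (delete_current): list=[9, 48, 99, 3, 7, 5] cursor@48
After 8 (next): list=[9, 48, 99, 3, 7, 5] cursor@99
After 9 (next): list=[9, 48, 99, 3, 7, 5] cursor@3
After 10 (insert_after(43)): list=[9, 48, 99, 3, 43, 7, 5] cursor@3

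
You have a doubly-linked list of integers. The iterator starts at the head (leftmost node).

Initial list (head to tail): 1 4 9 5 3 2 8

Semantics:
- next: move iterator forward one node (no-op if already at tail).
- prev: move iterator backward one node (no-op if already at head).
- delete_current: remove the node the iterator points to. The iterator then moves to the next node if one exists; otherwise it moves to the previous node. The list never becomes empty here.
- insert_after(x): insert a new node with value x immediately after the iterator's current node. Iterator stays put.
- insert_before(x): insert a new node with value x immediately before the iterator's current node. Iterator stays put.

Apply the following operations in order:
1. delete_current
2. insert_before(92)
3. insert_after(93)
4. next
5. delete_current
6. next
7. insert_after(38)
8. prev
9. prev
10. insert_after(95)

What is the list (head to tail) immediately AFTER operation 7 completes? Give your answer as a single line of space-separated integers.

Answer: 92 4 9 5 38 3 2 8

Derivation:
After 1 (delete_current): list=[4, 9, 5, 3, 2, 8] cursor@4
After 2 (insert_before(92)): list=[92, 4, 9, 5, 3, 2, 8] cursor@4
After 3 (insert_after(93)): list=[92, 4, 93, 9, 5, 3, 2, 8] cursor@4
After 4 (next): list=[92, 4, 93, 9, 5, 3, 2, 8] cursor@93
After 5 (delete_current): list=[92, 4, 9, 5, 3, 2, 8] cursor@9
After 6 (next): list=[92, 4, 9, 5, 3, 2, 8] cursor@5
After 7 (insert_after(38)): list=[92, 4, 9, 5, 38, 3, 2, 8] cursor@5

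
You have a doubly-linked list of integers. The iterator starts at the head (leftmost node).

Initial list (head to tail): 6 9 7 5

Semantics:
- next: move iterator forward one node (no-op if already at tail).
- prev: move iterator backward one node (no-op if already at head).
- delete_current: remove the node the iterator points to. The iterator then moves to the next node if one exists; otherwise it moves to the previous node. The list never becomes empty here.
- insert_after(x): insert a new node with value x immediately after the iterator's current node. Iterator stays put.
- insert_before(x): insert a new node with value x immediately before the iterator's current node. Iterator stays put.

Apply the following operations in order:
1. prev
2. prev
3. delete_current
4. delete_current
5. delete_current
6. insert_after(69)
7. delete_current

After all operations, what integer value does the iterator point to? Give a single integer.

After 1 (prev): list=[6, 9, 7, 5] cursor@6
After 2 (prev): list=[6, 9, 7, 5] cursor@6
After 3 (delete_current): list=[9, 7, 5] cursor@9
After 4 (delete_current): list=[7, 5] cursor@7
After 5 (delete_current): list=[5] cursor@5
After 6 (insert_after(69)): list=[5, 69] cursor@5
After 7 (delete_current): list=[69] cursor@69

Answer: 69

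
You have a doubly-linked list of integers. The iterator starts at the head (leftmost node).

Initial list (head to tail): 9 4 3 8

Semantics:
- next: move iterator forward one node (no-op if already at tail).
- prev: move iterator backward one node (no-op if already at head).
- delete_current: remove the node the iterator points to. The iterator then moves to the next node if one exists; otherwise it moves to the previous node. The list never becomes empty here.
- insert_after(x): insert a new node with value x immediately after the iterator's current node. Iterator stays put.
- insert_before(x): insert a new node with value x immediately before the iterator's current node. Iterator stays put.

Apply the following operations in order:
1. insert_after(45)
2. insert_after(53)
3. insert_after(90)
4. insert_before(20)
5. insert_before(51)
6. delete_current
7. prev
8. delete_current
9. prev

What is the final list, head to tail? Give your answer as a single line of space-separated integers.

Answer: 20 90 53 45 4 3 8

Derivation:
After 1 (insert_after(45)): list=[9, 45, 4, 3, 8] cursor@9
After 2 (insert_after(53)): list=[9, 53, 45, 4, 3, 8] cursor@9
After 3 (insert_after(90)): list=[9, 90, 53, 45, 4, 3, 8] cursor@9
After 4 (insert_before(20)): list=[20, 9, 90, 53, 45, 4, 3, 8] cursor@9
After 5 (insert_before(51)): list=[20, 51, 9, 90, 53, 45, 4, 3, 8] cursor@9
After 6 (delete_current): list=[20, 51, 90, 53, 45, 4, 3, 8] cursor@90
After 7 (prev): list=[20, 51, 90, 53, 45, 4, 3, 8] cursor@51
After 8 (delete_current): list=[20, 90, 53, 45, 4, 3, 8] cursor@90
After 9 (prev): list=[20, 90, 53, 45, 4, 3, 8] cursor@20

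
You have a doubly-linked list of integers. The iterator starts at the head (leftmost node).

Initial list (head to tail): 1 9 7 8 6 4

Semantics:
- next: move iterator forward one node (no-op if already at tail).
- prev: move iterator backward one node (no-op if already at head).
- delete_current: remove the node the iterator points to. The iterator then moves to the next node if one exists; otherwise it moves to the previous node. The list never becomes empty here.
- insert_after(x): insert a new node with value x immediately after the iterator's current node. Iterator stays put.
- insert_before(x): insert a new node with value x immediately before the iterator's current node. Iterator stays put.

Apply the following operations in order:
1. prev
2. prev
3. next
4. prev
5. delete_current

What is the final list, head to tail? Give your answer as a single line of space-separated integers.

Answer: 9 7 8 6 4

Derivation:
After 1 (prev): list=[1, 9, 7, 8, 6, 4] cursor@1
After 2 (prev): list=[1, 9, 7, 8, 6, 4] cursor@1
After 3 (next): list=[1, 9, 7, 8, 6, 4] cursor@9
After 4 (prev): list=[1, 9, 7, 8, 6, 4] cursor@1
After 5 (delete_current): list=[9, 7, 8, 6, 4] cursor@9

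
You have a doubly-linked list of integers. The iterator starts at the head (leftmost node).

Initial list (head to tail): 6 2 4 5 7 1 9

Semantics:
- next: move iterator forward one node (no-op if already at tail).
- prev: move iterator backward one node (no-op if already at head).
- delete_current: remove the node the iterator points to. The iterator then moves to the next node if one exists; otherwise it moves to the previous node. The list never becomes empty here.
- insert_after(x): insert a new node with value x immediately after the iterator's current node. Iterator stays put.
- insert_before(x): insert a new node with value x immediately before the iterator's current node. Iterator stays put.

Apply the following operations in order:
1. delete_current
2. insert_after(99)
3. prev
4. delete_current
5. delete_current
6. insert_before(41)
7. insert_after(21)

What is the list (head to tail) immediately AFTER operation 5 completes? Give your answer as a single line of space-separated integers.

Answer: 4 5 7 1 9

Derivation:
After 1 (delete_current): list=[2, 4, 5, 7, 1, 9] cursor@2
After 2 (insert_after(99)): list=[2, 99, 4, 5, 7, 1, 9] cursor@2
After 3 (prev): list=[2, 99, 4, 5, 7, 1, 9] cursor@2
After 4 (delete_current): list=[99, 4, 5, 7, 1, 9] cursor@99
After 5 (delete_current): list=[4, 5, 7, 1, 9] cursor@4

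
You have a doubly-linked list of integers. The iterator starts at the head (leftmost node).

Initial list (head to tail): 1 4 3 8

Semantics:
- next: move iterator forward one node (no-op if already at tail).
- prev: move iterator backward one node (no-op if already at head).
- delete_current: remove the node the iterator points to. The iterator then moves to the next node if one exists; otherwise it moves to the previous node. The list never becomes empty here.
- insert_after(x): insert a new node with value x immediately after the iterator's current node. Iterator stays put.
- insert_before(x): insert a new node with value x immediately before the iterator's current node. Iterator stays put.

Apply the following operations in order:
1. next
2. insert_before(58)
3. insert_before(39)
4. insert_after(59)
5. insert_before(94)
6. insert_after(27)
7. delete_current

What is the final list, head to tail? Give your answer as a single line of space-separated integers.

Answer: 1 58 39 94 27 59 3 8

Derivation:
After 1 (next): list=[1, 4, 3, 8] cursor@4
After 2 (insert_before(58)): list=[1, 58, 4, 3, 8] cursor@4
After 3 (insert_before(39)): list=[1, 58, 39, 4, 3, 8] cursor@4
After 4 (insert_after(59)): list=[1, 58, 39, 4, 59, 3, 8] cursor@4
After 5 (insert_before(94)): list=[1, 58, 39, 94, 4, 59, 3, 8] cursor@4
After 6 (insert_after(27)): list=[1, 58, 39, 94, 4, 27, 59, 3, 8] cursor@4
After 7 (delete_current): list=[1, 58, 39, 94, 27, 59, 3, 8] cursor@27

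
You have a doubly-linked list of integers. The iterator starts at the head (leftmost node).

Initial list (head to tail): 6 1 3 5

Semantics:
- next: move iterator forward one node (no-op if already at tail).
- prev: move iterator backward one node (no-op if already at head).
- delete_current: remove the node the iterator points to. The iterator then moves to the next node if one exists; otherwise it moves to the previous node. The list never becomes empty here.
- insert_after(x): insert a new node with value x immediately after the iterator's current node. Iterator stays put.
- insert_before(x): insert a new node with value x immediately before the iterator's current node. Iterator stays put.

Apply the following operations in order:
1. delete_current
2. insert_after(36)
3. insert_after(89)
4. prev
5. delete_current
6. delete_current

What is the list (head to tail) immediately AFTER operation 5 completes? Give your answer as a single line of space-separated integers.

Answer: 89 36 3 5

Derivation:
After 1 (delete_current): list=[1, 3, 5] cursor@1
After 2 (insert_after(36)): list=[1, 36, 3, 5] cursor@1
After 3 (insert_after(89)): list=[1, 89, 36, 3, 5] cursor@1
After 4 (prev): list=[1, 89, 36, 3, 5] cursor@1
After 5 (delete_current): list=[89, 36, 3, 5] cursor@89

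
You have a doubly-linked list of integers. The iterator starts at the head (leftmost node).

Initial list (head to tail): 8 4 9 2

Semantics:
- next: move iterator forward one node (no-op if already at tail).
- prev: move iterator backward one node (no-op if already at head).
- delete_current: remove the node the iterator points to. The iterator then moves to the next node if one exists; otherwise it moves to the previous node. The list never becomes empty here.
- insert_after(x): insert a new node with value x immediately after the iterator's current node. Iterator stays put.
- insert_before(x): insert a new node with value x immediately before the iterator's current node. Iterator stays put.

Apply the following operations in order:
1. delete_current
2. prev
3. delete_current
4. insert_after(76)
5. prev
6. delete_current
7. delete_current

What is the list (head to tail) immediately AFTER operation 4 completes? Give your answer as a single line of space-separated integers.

After 1 (delete_current): list=[4, 9, 2] cursor@4
After 2 (prev): list=[4, 9, 2] cursor@4
After 3 (delete_current): list=[9, 2] cursor@9
After 4 (insert_after(76)): list=[9, 76, 2] cursor@9

Answer: 9 76 2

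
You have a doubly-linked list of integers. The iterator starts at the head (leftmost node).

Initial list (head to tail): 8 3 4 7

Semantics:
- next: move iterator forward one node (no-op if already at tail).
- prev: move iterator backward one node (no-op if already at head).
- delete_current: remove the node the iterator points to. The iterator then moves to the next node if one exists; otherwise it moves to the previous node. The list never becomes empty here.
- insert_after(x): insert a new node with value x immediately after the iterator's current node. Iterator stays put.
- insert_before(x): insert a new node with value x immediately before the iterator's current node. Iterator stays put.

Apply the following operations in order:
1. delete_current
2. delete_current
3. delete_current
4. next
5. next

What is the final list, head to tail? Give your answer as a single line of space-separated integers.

After 1 (delete_current): list=[3, 4, 7] cursor@3
After 2 (delete_current): list=[4, 7] cursor@4
After 3 (delete_current): list=[7] cursor@7
After 4 (next): list=[7] cursor@7
After 5 (next): list=[7] cursor@7

Answer: 7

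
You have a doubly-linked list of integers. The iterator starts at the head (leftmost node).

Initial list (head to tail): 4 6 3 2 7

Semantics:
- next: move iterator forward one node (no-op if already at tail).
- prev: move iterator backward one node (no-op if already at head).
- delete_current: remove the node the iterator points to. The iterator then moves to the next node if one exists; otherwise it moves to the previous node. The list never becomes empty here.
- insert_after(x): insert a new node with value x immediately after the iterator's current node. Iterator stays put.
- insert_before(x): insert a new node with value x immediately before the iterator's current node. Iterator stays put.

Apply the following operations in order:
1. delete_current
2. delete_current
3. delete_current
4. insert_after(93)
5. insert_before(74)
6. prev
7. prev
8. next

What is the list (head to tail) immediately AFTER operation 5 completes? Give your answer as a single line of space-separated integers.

After 1 (delete_current): list=[6, 3, 2, 7] cursor@6
After 2 (delete_current): list=[3, 2, 7] cursor@3
After 3 (delete_current): list=[2, 7] cursor@2
After 4 (insert_after(93)): list=[2, 93, 7] cursor@2
After 5 (insert_before(74)): list=[74, 2, 93, 7] cursor@2

Answer: 74 2 93 7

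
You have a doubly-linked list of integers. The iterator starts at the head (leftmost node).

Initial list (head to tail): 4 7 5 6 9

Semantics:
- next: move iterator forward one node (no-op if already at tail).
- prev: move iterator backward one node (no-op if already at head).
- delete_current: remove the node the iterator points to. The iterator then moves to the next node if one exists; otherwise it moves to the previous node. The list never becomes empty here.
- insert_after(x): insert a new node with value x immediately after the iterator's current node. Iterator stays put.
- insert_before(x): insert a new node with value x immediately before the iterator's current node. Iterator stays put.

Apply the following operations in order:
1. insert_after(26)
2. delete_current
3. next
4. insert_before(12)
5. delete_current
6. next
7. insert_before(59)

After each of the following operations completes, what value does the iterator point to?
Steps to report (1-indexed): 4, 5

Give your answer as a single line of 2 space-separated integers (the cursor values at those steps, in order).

Answer: 7 5

Derivation:
After 1 (insert_after(26)): list=[4, 26, 7, 5, 6, 9] cursor@4
After 2 (delete_current): list=[26, 7, 5, 6, 9] cursor@26
After 3 (next): list=[26, 7, 5, 6, 9] cursor@7
After 4 (insert_before(12)): list=[26, 12, 7, 5, 6, 9] cursor@7
After 5 (delete_current): list=[26, 12, 5, 6, 9] cursor@5
After 6 (next): list=[26, 12, 5, 6, 9] cursor@6
After 7 (insert_before(59)): list=[26, 12, 5, 59, 6, 9] cursor@6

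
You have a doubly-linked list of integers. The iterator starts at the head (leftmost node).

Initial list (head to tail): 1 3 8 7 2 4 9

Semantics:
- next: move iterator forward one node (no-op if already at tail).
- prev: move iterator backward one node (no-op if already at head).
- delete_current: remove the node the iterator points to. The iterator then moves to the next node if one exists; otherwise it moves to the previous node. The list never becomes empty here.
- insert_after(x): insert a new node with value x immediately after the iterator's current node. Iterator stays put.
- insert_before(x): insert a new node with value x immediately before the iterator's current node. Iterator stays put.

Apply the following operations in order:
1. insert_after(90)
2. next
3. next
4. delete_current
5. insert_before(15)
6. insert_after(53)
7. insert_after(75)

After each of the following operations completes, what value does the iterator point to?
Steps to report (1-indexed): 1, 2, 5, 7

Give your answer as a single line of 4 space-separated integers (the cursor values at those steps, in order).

After 1 (insert_after(90)): list=[1, 90, 3, 8, 7, 2, 4, 9] cursor@1
After 2 (next): list=[1, 90, 3, 8, 7, 2, 4, 9] cursor@90
After 3 (next): list=[1, 90, 3, 8, 7, 2, 4, 9] cursor@3
After 4 (delete_current): list=[1, 90, 8, 7, 2, 4, 9] cursor@8
After 5 (insert_before(15)): list=[1, 90, 15, 8, 7, 2, 4, 9] cursor@8
After 6 (insert_after(53)): list=[1, 90, 15, 8, 53, 7, 2, 4, 9] cursor@8
After 7 (insert_after(75)): list=[1, 90, 15, 8, 75, 53, 7, 2, 4, 9] cursor@8

Answer: 1 90 8 8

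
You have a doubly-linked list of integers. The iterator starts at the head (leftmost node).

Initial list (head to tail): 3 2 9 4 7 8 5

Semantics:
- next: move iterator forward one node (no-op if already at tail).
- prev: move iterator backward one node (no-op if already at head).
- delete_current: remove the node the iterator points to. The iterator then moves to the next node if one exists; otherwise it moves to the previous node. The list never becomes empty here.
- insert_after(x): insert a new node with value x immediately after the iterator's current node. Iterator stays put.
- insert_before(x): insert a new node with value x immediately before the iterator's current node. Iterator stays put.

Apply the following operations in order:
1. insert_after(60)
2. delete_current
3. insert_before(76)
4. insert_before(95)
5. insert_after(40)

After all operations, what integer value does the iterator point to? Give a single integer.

After 1 (insert_after(60)): list=[3, 60, 2, 9, 4, 7, 8, 5] cursor@3
After 2 (delete_current): list=[60, 2, 9, 4, 7, 8, 5] cursor@60
After 3 (insert_before(76)): list=[76, 60, 2, 9, 4, 7, 8, 5] cursor@60
After 4 (insert_before(95)): list=[76, 95, 60, 2, 9, 4, 7, 8, 5] cursor@60
After 5 (insert_after(40)): list=[76, 95, 60, 40, 2, 9, 4, 7, 8, 5] cursor@60

Answer: 60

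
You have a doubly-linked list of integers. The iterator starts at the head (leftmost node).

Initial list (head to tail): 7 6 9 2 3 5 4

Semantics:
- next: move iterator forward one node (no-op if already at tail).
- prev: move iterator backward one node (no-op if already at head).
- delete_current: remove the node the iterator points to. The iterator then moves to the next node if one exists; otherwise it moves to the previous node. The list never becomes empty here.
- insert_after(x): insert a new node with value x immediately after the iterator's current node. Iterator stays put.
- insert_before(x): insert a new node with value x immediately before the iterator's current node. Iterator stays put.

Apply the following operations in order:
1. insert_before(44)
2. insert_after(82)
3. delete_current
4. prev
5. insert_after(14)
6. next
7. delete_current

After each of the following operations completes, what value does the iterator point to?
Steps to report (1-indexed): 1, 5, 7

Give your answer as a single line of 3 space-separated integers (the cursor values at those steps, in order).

After 1 (insert_before(44)): list=[44, 7, 6, 9, 2, 3, 5, 4] cursor@7
After 2 (insert_after(82)): list=[44, 7, 82, 6, 9, 2, 3, 5, 4] cursor@7
After 3 (delete_current): list=[44, 82, 6, 9, 2, 3, 5, 4] cursor@82
After 4 (prev): list=[44, 82, 6, 9, 2, 3, 5, 4] cursor@44
After 5 (insert_after(14)): list=[44, 14, 82, 6, 9, 2, 3, 5, 4] cursor@44
After 6 (next): list=[44, 14, 82, 6, 9, 2, 3, 5, 4] cursor@14
After 7 (delete_current): list=[44, 82, 6, 9, 2, 3, 5, 4] cursor@82

Answer: 7 44 82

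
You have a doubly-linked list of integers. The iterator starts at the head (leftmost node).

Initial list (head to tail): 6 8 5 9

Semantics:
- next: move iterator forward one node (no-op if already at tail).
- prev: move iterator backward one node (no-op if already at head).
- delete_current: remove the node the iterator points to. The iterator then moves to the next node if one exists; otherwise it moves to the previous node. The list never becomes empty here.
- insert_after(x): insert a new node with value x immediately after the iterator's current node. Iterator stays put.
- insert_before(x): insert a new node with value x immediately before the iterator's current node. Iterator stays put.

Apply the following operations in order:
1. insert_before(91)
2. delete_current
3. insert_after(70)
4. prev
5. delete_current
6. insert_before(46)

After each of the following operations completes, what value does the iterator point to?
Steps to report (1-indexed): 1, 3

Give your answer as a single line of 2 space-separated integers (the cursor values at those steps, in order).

Answer: 6 8

Derivation:
After 1 (insert_before(91)): list=[91, 6, 8, 5, 9] cursor@6
After 2 (delete_current): list=[91, 8, 5, 9] cursor@8
After 3 (insert_after(70)): list=[91, 8, 70, 5, 9] cursor@8
After 4 (prev): list=[91, 8, 70, 5, 9] cursor@91
After 5 (delete_current): list=[8, 70, 5, 9] cursor@8
After 6 (insert_before(46)): list=[46, 8, 70, 5, 9] cursor@8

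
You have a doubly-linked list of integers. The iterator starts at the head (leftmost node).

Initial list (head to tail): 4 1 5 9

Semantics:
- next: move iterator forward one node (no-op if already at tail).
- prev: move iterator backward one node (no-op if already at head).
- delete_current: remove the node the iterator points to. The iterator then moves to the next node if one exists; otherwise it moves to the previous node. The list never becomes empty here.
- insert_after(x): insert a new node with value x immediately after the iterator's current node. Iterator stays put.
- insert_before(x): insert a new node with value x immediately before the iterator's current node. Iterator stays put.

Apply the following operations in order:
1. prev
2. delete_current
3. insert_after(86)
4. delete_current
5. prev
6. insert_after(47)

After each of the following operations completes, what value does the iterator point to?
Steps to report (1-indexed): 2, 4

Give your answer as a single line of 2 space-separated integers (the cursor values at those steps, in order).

After 1 (prev): list=[4, 1, 5, 9] cursor@4
After 2 (delete_current): list=[1, 5, 9] cursor@1
After 3 (insert_after(86)): list=[1, 86, 5, 9] cursor@1
After 4 (delete_current): list=[86, 5, 9] cursor@86
After 5 (prev): list=[86, 5, 9] cursor@86
After 6 (insert_after(47)): list=[86, 47, 5, 9] cursor@86

Answer: 1 86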